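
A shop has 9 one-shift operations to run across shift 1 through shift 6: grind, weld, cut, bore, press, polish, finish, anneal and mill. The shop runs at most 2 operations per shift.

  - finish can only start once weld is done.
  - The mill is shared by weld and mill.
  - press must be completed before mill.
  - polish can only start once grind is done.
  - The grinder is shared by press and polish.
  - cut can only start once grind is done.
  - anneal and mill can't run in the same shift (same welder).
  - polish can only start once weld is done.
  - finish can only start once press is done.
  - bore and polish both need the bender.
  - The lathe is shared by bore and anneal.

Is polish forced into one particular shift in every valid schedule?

polish can be shift 2 (e.g. weld -> shift 1, cut -> shift 2, bore -> shift 3, polish -> shift 2, press -> shift 3, anneal -> shift 5, grind -> shift 1, mill -> shift 4, finish -> shift 4) or shift 3 (e.g. cut in shift 2; anneal in shift 5; finish in shift 3; bore in shift 4; press in shift 2; grind in shift 1; polish in shift 3; weld in shift 1; mill in shift 4).

No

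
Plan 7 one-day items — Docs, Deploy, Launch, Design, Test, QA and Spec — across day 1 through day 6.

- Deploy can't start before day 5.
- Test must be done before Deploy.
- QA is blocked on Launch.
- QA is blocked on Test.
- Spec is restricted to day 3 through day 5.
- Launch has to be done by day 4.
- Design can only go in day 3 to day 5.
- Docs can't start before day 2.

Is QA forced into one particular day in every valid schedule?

No

QA can be day 2 (e.g. Spec -> day 3; Test -> day 1; Docs -> day 2; Deploy -> day 5; Launch -> day 1; Design -> day 3; QA -> day 2) or day 3 (e.g. QA=day 3, Launch=day 1, Deploy=day 5, Spec=day 3, Design=day 3, Docs=day 2, Test=day 1).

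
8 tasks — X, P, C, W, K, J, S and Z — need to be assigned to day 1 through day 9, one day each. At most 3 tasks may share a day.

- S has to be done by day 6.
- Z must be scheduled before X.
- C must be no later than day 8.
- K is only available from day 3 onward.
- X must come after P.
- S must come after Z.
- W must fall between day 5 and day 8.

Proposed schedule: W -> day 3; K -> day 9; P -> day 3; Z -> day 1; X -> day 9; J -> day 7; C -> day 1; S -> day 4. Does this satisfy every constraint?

C must be no later than day 8 — holds.
K is only available from day 3 onward — holds.
W must fall between day 5 and day 8 — violated.
S must come after Z — holds.
S has to be done by day 6 — holds.
Z must be scheduled before X — holds.
At most 3 tasks may share a day — holds.
X must come after P — holds.

No. W must fall between day 5 and day 8 is not satisfied.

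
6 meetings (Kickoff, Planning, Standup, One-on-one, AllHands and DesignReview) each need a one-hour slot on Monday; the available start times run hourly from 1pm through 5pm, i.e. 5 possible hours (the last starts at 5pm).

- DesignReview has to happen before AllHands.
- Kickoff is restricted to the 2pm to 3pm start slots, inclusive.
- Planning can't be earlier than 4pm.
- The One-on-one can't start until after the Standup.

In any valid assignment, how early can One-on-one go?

Precedence pushes One-on-one to at least 2pm.
One-on-one at 2pm is achievable: Kickoff=2pm; Standup=1pm; One-on-one=2pm; AllHands=2pm; Planning=4pm; DesignReview=1pm.

2pm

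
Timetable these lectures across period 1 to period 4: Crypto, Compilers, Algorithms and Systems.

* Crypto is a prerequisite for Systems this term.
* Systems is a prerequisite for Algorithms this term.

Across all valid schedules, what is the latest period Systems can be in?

Precedence pushes Systems to at least period 2; downstream work caps Systems at period 3.
Systems at period 3 is achievable: Compilers -> period 1; Crypto -> period 1; Systems -> period 3; Algorithms -> period 4.

period 3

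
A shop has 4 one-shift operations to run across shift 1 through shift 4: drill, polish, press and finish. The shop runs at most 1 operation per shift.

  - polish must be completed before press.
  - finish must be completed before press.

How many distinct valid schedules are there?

Splitting on drill: it can be shift 1 (2), shift 2 (2), shift 3 (2), shift 4 (2). Listing each branch's schedules as (polish, press, finish) by shift number:
drill=shift 1: (2,4,3) (3,4,2) — 2.
drill=shift 2: (1,4,3) (3,4,1) — 2.
drill=shift 3: (1,4,2) (2,4,1) — 2.
drill=shift 4: (1,3,2) (2,3,1) — 2.
Summing: 2 + 2 + 2 + 2 = 8.

8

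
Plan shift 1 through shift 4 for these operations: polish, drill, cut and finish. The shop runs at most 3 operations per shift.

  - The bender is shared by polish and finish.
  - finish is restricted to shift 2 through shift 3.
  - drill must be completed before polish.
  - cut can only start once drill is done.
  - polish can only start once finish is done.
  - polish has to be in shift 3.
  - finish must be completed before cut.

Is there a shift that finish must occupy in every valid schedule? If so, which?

finish's window is shift 2–shift 3.
polish is fixed at shift 3, and finish can't share a shift with polish.
So finish must be shift 2.

shift 2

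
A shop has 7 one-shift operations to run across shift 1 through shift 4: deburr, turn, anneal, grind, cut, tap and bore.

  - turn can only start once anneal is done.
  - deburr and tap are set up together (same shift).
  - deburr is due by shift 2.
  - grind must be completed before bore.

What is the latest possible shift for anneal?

shift 3

Downstream work caps anneal at shift 3.
anneal at shift 3 is achievable: deburr -> shift 1, cut -> shift 1, turn -> shift 4, tap -> shift 1, anneal -> shift 3, grind -> shift 1, bore -> shift 2.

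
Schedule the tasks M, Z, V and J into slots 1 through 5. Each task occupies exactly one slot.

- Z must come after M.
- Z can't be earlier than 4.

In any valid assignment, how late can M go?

4

Downstream work caps M at 4.
M at 4 is achievable: Z in 5, V in 1, J in 1, M in 4.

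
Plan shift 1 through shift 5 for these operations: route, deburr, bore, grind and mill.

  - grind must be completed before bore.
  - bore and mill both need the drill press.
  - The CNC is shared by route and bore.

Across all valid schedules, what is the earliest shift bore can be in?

Precedence pushes bore to at least shift 2.
bore at shift 2 is achievable: grind=shift 1, deburr=shift 1, route=shift 1, bore=shift 2, mill=shift 1.

shift 2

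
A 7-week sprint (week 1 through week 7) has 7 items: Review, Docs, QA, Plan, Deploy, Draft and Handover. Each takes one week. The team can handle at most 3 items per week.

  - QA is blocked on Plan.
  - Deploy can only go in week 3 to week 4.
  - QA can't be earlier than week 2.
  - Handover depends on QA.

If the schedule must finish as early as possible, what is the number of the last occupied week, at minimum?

3

The precedence chain requires at least 3 distinct weeks.
With at most 3 per week and 7 work items, at least 3 weeks are needed.
3 works (last occupied week: week 3): for example Review=week 1, Plan=week 1, Deploy=week 3, QA=week 2, Handover=week 3, Docs=week 1, Draft=week 2.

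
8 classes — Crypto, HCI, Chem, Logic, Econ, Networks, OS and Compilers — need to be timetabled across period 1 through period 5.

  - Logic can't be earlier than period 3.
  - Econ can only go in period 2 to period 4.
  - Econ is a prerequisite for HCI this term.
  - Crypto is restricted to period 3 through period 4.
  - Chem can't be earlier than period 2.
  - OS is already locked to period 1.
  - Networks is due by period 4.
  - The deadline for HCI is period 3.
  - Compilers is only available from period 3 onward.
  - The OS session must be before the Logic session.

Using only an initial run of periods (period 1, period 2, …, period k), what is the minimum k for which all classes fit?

The precedence chain requires at least 2 distinct periods.
Crypto can't be placed before period 3, so the schedule must run through at least period 3.
3 works (last occupied period: period 3): for example OS=period 1, HCI=period 3, Compilers=period 3, Econ=period 2, Crypto=period 3, Logic=period 3, Networks=period 1, Chem=period 2.

3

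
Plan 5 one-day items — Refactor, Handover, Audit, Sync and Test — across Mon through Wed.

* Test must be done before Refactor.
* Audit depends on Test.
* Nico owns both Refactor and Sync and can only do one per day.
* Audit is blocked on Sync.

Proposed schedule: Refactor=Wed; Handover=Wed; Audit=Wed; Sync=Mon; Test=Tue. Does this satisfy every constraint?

Audit depends on Test — holds.
Nico owns both Refactor and Sync and can only do one per day — holds.
Test must be done before Refactor — holds.
Audit is blocked on Sync — holds.

Yes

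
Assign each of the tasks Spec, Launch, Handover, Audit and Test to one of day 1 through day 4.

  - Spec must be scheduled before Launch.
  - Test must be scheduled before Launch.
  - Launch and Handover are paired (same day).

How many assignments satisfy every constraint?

56

Splitting on Spec: it can be day 1 (24), day 2 (20), day 3 (12). Listing each branch's schedules as (Launch, Handover, Audit, Test) by day number:
Spec=day 1: (2,2,1,1) (2,2,2,1) (2,2,3,1) (2,2,4,1) (3,3,1,1) (3,3,1,2) (3,3,2,1) (3,3,2,2) (3,3,3,1) (3,3,3,2) (3,3,4,1) (3,3,4,2) (4,4,1,1) (4,4,1,2) (4,4,1,3) (4,4,2,1) (4,4,2,2) (4,4,2,3) (4,4,3,1) (4,4,3,2) (4,4,3,3) (4,4,4,1) (4,4,4,2) (4,4,4,3) — 24.
Spec=day 2: (3,3,1,1) (3,3,1,2) (3,3,2,1) (3,3,2,2) (3,3,3,1) (3,3,3,2) (3,3,4,1) (3,3,4,2) (4,4,1,1) (4,4,1,2) (4,4,1,3) (4,4,2,1) (4,4,2,2) (4,4,2,3) (4,4,3,1) (4,4,3,2) (4,4,3,3) (4,4,4,1) (4,4,4,2) (4,4,4,3) — 20.
Spec=day 3: (4,4,1,1) (4,4,1,2) (4,4,1,3) (4,4,2,1) (4,4,2,2) (4,4,2,3) (4,4,3,1) (4,4,3,2) (4,4,3,3) (4,4,4,1) (4,4,4,2) (4,4,4,3) — 12.
Summing: 24 + 20 + 12 = 56.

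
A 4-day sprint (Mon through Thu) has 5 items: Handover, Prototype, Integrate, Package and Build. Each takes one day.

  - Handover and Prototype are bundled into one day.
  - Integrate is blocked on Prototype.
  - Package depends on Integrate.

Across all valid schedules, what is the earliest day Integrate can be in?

Precedence pushes Integrate to at least Tue; downstream work caps Integrate at Wed.
Integrate at Tue is achievable: Prototype in Mon, Integrate in Tue, Handover in Mon, Package in Wed, Build in Mon.

Tue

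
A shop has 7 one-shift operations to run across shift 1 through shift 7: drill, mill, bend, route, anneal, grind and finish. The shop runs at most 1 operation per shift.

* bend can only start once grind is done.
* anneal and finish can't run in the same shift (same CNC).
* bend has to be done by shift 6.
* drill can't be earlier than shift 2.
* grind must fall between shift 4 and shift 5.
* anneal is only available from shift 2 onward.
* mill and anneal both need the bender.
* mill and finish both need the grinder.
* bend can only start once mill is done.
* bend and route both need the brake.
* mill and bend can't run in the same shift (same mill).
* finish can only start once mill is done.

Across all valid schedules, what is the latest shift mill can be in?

shift 5

Downstream work caps mill at shift 5.
mill at shift 5 is achievable: finish=shift 7; mill=shift 5; route=shift 1; grind=shift 4; bend=shift 6; drill=shift 2; anneal=shift 3.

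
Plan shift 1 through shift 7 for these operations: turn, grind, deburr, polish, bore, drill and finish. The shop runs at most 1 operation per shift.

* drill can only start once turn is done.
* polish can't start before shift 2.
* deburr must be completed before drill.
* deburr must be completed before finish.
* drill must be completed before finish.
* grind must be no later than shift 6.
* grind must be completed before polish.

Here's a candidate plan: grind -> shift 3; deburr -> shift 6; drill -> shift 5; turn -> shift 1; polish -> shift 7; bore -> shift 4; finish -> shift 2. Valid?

drill can only start once turn is done — holds.
The shop runs at most 1 operation per shift — holds.
deburr must be completed before drill — violated.
grind must be no later than shift 6 — holds.
grind must be completed before polish — holds.
polish can't start before shift 2 — holds.
drill must be completed before finish — violated.
deburr must be completed before finish — violated.

Invalid. deburr must be completed before finish.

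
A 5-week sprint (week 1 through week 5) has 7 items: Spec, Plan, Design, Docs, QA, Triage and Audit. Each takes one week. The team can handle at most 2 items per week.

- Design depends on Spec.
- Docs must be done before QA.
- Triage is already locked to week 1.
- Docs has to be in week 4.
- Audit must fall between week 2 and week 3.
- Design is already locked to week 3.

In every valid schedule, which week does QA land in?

week 5

Precedence pushes QA to at least week 5.
So QA is pinned to week 5.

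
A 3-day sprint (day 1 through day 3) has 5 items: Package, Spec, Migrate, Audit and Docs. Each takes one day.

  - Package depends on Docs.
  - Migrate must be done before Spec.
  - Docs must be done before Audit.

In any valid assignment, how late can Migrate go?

day 2

Downstream work caps Migrate at day 2.
Migrate at day 2 is achievable: Spec -> day 3; Migrate -> day 2; Audit -> day 2; Package -> day 2; Docs -> day 1.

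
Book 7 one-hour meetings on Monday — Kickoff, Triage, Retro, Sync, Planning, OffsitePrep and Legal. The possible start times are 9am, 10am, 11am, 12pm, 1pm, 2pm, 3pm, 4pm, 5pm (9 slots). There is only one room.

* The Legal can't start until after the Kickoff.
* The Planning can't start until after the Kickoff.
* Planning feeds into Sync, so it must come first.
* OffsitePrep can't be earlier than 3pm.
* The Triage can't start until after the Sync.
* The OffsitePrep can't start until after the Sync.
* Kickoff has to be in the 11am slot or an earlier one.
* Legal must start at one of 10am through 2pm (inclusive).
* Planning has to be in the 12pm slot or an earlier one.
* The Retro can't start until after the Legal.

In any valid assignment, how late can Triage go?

Precedence pushes Triage to at least 12pm.
Triage at 5pm is achievable: Planning in 10am, Kickoff in 9am, OffsitePrep in 3pm, Sync in 12pm, Retro in 1pm, Legal in 11am, Triage in 5pm.

5pm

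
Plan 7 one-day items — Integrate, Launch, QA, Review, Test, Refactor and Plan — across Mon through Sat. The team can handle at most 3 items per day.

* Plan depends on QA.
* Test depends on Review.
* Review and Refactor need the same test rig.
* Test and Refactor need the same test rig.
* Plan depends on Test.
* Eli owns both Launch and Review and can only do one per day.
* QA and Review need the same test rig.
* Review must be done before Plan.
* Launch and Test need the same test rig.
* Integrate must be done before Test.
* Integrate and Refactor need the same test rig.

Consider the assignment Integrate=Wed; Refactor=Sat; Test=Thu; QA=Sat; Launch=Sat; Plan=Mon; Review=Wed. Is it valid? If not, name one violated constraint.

Eli owns both Launch and Review and can only do one per day — holds.
Review must be done before Plan — violated.
Plan depends on Test — violated.
Plan depends on QA — violated.
Test and Refactor need the same test rig — holds.
Integrate and Refactor need the same test rig — holds.
The team can handle at most 3 items per day — holds.
Launch and Test need the same test rig — holds.
Test depends on Review — holds.
Integrate must be done before Test — holds.
Review and Refactor need the same test rig — holds.
QA and Review need the same test rig — holds.

No — it violates: Plan depends on QA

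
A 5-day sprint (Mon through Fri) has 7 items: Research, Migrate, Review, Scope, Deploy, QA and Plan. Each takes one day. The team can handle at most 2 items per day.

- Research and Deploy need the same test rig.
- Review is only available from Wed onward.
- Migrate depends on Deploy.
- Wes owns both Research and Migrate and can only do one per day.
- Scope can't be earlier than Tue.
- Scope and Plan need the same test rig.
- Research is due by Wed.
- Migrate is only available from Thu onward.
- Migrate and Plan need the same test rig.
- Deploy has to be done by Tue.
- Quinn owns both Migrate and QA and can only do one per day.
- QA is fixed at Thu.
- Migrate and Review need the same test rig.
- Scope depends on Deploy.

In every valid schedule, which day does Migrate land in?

Fri

Migrate's window is Thu–Fri.
QA is fixed at Thu, and Migrate can't share a day with QA.
So Migrate must be Fri.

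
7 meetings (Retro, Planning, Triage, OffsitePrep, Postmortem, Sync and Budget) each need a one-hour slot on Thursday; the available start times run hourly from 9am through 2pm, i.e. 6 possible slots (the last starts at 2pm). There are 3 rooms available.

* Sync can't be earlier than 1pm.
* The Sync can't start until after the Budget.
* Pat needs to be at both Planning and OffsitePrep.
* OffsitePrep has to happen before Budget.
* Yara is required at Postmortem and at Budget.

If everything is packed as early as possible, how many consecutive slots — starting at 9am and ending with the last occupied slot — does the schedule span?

5

The precedence chain requires at least 3 distinct slots.
With at most 3 per slot and 7 meetings, at least 3 slots are needed.
Sync can't be placed before 1pm — that is slot 5 counting from 9am — so the schedule must run through at least 5 slots.
5 works (last occupied slot: 1pm): for example Sync in 1pm, Triage in 9am, Retro in 9am, Budget in 10am, Planning in 10am, Postmortem in 11am, OffsitePrep in 9am.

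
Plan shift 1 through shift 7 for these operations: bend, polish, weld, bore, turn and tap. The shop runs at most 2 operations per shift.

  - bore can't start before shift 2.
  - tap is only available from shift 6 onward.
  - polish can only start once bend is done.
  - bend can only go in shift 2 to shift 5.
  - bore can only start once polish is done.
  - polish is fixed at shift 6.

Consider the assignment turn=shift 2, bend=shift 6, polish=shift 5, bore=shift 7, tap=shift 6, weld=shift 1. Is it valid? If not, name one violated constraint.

polish can only start once bend is done — violated.
The shop runs at most 2 operations per shift — holds.
bore can only start once polish is done — holds.
bore can't start before shift 2 — holds.
bend can only go in shift 2 to shift 5 — violated.
polish is fixed at shift 6 — violated.
tap is only available from shift 6 onward — holds.

No — it violates: polish can only start once bend is done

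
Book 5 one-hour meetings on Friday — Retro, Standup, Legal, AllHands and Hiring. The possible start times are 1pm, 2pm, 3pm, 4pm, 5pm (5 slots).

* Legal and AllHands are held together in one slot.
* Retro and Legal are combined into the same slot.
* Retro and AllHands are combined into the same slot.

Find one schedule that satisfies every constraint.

Retro=1pm; AllHands=1pm; Hiring=1pm; Legal=1pm; Standup=1pm

Checking: Retro = AllHands = 1pm; Legal = AllHands = 1pm; Retro = Legal = 1pm.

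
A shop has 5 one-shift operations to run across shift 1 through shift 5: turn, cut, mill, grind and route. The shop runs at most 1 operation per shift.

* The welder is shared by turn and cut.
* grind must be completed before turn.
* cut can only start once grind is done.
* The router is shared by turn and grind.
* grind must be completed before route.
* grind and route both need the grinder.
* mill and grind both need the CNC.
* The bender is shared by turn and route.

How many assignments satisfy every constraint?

Splitting on turn: it can be shift 2 (6), shift 3 (8), shift 4 (8), shift 5 (8). Listing each branch's schedules as (cut, mill, grind, route) by shift number:
turn=shift 2: (3,4,1,5) (3,5,1,4) (4,3,1,5) (4,5,1,3) (5,3,1,4) (5,4,1,3) — 6.
turn=shift 3: (2,4,1,5) (2,5,1,4) (4,1,2,5) (4,2,1,5) (4,5,1,2) (5,1,2,4) (5,2,1,4) (5,4,1,2) — 8.
turn=shift 4: (2,3,1,5) (2,5,1,3) (3,1,2,5) (3,2,1,5) (3,5,1,2) (5,1,2,3) (5,2,1,3) (5,3,1,2) — 8.
turn=shift 5: (2,3,1,4) (2,4,1,3) (3,1,2,4) (3,2,1,4) (3,4,1,2) (4,1,2,3) (4,2,1,3) (4,3,1,2) — 8.
Summing: 6 + 8 + 8 + 8 = 30.

30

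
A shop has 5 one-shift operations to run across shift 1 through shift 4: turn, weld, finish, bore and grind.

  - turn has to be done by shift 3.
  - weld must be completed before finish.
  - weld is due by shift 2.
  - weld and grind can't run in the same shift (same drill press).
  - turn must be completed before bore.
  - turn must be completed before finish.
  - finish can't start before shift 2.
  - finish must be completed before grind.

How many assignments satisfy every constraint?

Splitting on turn: it can be shift 1 (12), shift 2 (4). Listing each branch's schedules as (weld, finish, bore, grind) by shift number:
turn=shift 1: (1,2,2,3) (1,2,2,4) (1,2,3,3) (1,2,3,4) (1,2,4,3) (1,2,4,4) (1,3,2,4) (1,3,3,4) (1,3,4,4) (2,3,2,4) (2,3,3,4) (2,3,4,4) — 12.
turn=shift 2: (1,3,3,4) (1,3,4,4) (2,3,3,4) (2,3,4,4) — 4.
Summing: 12 + 4 = 16.

16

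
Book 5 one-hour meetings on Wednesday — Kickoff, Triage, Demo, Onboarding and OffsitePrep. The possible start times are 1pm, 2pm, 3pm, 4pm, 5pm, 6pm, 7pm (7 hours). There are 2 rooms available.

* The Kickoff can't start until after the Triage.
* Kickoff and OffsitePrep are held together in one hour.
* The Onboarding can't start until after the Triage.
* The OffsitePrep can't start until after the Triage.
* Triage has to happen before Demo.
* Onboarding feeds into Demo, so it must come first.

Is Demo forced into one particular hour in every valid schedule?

Demo can be 3pm (e.g. OffsitePrep=4pm; Kickoff=4pm; Demo=3pm; Onboarding=2pm; Triage=1pm) or 4pm (e.g. OffsitePrep in 3pm; Triage in 1pm; Kickoff in 3pm; Demo in 4pm; Onboarding in 2pm).

No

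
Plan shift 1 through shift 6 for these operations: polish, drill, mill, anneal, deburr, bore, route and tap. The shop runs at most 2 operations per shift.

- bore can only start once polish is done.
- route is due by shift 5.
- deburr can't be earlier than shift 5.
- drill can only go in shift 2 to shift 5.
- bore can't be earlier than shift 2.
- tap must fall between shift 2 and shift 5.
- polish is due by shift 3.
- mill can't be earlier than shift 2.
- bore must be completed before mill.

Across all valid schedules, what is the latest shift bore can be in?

shift 5

Bore is available from shift 2; downstream work caps bore at shift 5.
bore at shift 5 is achievable: polish in shift 1, mill in shift 6, anneal in shift 3, tap in shift 2, route in shift 1, bore in shift 5, deburr in shift 5, drill in shift 2.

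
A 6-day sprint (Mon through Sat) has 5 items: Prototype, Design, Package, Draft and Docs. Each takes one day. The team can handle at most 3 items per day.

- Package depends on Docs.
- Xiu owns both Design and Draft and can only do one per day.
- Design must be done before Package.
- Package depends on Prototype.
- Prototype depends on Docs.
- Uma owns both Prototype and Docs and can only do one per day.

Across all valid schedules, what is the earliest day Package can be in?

Precedence pushes Package to at least Wed.
Package at Wed is achievable: Draft=Tue; Prototype=Tue; Design=Mon; Docs=Mon; Package=Wed.

Wed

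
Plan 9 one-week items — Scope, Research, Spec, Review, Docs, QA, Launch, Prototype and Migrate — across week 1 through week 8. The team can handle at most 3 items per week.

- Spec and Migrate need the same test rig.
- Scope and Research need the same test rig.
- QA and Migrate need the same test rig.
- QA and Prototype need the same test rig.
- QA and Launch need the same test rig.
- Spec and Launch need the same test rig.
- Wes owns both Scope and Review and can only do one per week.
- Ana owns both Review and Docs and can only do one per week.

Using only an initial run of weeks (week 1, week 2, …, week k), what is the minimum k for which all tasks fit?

3 weeks

With at most 3 per week and 9 tasks, at least 3 weeks are needed.
3 works (last occupied week: week 3): for example Docs in week 1, Launch in week 3, Prototype in week 3, Migrate in week 3, QA in week 2, Spec in week 1, Scope in week 1, Review in week 2, Research in week 2.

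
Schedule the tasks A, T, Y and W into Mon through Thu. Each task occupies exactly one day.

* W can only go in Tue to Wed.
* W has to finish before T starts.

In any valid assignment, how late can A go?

A at Thu is achievable: W=Tue; Y=Mon; A=Thu; T=Wed.

Thu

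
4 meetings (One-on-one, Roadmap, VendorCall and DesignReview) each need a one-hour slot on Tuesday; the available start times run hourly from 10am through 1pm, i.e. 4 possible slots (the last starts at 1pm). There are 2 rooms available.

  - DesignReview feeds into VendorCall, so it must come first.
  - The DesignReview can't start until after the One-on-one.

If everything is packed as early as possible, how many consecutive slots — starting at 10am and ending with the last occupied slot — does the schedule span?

The precedence chain requires at least 3 distinct slots.
With at most 2 per slot and 4 meetings, at least 2 slots are needed.
3 works (last occupied slot: 12pm): for example Roadmap -> 10am, DesignReview -> 11am, VendorCall -> 12pm, One-on-one -> 10am.

3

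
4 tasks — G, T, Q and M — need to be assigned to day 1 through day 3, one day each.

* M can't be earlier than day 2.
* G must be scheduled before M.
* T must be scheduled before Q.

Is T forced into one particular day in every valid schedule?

T can be day 1 (e.g. G in day 1; T in day 1; M in day 2; Q in day 2) or day 2 (e.g. G in day 1, Q in day 3, T in day 2, M in day 2).

No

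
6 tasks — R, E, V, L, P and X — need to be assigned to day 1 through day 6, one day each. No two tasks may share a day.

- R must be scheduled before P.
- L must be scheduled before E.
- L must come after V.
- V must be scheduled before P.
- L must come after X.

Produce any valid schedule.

P in day 5, R in day 4, X in day 2, E in day 6, L in day 3, V in day 1

Checking: V(day 1) before P(day 5); V(day 1) before L(day 3); L(day 3) before E(day 6); R(day 4) before P(day 5); X(day 2) before L(day 3); max 1 per day (cap 1).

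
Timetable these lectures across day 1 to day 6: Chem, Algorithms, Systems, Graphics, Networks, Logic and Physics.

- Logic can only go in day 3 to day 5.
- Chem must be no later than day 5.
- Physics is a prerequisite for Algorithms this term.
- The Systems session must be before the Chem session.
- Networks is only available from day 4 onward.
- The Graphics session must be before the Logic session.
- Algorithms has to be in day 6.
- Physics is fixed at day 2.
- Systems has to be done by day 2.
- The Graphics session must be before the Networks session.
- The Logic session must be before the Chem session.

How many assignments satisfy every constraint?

Splitting on Chem: it can be day 4 (12), day 5 (30). Listing each branch's schedules as (Algorithms, Systems, Graphics, Networks, Logic, Physics) by day number:
Chem=day 4: (6,1,1,4,3,2) (6,1,1,5,3,2) (6,1,1,6,3,2) (6,1,2,4,3,2) (6,1,2,5,3,2) (6,1,2,6,3,2) (6,2,1,4,3,2) (6,2,1,5,3,2) (6,2,1,6,3,2) (6,2,2,4,3,2) (6,2,2,5,3,2) (6,2,2,6,3,2) — 12.
Chem=day 5: (6,1,1,4,3,2) (6,1,1,4,4,2) (6,1,1,5,3,2) (6,1,1,5,4,2) (6,1,1,6,3,2) (6,1,1,6,4,2) (6,1,2,4,3,2) (6,1,2,4,4,2) (6,1,2,5,3,2) (6,1,2,5,4,2) (6,1,2,6,3,2) (6,1,2,6,4,2) (6,1,3,4,4,2) (6,1,3,5,4,2) (6,1,3,6,4,2) (6,2,1,4,3,2) (6,2,1,4,4,2) (6,2,1,5,3,2) (6,2,1,5,4,2) (6,2,1,6,3,2) (6,2,1,6,4,2) (6,2,2,4,3,2) (6,2,2,4,4,2) (6,2,2,5,3,2) (6,2,2,5,4,2) (6,2,2,6,3,2) (6,2,2,6,4,2) (6,2,3,4,4,2) (6,2,3,5,4,2) (6,2,3,6,4,2) — 30.
Summing: 12 + 30 = 42.

42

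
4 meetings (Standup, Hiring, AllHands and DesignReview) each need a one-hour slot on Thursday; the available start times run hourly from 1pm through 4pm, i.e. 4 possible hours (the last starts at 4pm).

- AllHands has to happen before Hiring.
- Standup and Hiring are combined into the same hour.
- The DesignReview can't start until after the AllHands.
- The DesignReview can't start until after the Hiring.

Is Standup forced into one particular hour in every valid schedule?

No

Standup can be 2pm (e.g. Hiring in 2pm, DesignReview in 3pm, Standup in 2pm, AllHands in 1pm) or 3pm (e.g. Hiring=3pm; Standup=3pm; AllHands=1pm; DesignReview=4pm).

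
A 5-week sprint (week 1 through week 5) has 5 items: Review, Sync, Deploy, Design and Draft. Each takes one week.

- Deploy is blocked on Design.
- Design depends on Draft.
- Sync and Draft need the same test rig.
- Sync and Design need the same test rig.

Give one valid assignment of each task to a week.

Draft in week 1, Review in week 1, Sync in week 3, Deploy in week 3, Design in week 2

Checking: Draft(week 1) before Design(week 2); Design(week 2) before Deploy(week 3); Sync(week 3) != Draft(week 1); Sync(week 3) != Design(week 2).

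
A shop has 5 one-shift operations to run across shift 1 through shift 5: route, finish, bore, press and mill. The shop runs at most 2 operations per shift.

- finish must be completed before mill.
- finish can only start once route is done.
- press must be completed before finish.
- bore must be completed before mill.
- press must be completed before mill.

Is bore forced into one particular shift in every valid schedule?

bore can be shift 1 (e.g. bore=shift 1; mill=shift 4; press=shift 1; route=shift 2; finish=shift 3) or shift 2 (e.g. bore in shift 2, press in shift 1, finish in shift 2, mill in shift 3, route in shift 1).

No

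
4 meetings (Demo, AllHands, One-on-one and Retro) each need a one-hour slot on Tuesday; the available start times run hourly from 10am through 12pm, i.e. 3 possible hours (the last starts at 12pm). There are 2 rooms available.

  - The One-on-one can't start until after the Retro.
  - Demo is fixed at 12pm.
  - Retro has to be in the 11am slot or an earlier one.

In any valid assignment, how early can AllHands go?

AllHands at 10am is achievable: AllHands in 10am, Retro in 10am, Demo in 12pm, One-on-one in 11am.

10am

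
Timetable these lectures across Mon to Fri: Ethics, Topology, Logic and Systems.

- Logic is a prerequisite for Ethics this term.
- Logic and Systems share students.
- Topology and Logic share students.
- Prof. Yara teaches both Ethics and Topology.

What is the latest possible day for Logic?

Thu

Downstream work caps Logic at Thu.
Logic at Thu is achievable: Topology=Mon; Logic=Thu; Systems=Mon; Ethics=Fri.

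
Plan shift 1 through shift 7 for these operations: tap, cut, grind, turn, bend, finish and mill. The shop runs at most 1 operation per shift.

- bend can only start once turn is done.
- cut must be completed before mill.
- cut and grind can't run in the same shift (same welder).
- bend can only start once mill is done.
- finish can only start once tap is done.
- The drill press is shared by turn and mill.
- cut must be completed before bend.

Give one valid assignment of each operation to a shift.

turn in shift 3; grind in shift 7; tap in shift 5; finish in shift 6; mill in shift 2; bend in shift 4; cut in shift 1

Checking: tap(shift 5) before finish(shift 6); mill(shift 2) before bend(shift 4); cut(shift 1) before mill(shift 2); turn(shift 3) before bend(shift 4); cut(shift 1) before bend(shift 4); cut(shift 1) != grind(shift 7); turn(shift 3) != mill(shift 2); max 1 per shift (cap 1).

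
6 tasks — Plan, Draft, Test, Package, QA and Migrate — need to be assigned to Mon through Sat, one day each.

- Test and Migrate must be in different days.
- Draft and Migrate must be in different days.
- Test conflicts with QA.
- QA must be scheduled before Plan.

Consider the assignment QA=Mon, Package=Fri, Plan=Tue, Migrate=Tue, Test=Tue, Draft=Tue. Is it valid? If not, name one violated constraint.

QA must be scheduled before Plan — holds.
Test conflicts with QA — holds.
Draft and Migrate must be in different days — violated.
Test and Migrate must be in different days — violated.

No — it violates: Draft and Migrate must be in different days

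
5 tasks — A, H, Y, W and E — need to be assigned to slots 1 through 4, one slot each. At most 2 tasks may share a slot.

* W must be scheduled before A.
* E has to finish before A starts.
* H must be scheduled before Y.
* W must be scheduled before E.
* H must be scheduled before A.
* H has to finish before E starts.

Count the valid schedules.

Splitting on A: it can be 3 (3), 4 (13). Listing each branch's schedules as (H, Y, W, E):
A=3: (1,2,1,2) (1,3,1,2) (1,4,1,2) — 3.
A=4: (1,2,1,2) (1,2,1,3) (1,2,2,3) (1,3,1,2) (1,3,1,3) (1,3,2,3) (1,4,1,2) (1,4,1,3) (1,4,2,3) (2,3,1,3) (2,3,2,3) (2,4,1,3) (2,4,2,3) — 13.
Summing: 3 + 13 = 16.

16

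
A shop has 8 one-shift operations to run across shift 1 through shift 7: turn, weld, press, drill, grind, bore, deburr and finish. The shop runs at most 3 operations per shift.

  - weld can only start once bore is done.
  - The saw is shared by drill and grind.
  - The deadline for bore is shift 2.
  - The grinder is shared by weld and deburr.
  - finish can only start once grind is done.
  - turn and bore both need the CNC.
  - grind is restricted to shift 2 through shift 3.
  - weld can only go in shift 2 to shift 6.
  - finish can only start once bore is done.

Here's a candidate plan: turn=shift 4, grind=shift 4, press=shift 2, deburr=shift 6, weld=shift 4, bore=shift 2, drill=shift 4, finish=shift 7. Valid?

No — it violates: The saw is shared by drill and grind

grind is restricted to shift 2 through shift 3 — violated.
The saw is shared by drill and grind — violated.
finish can only start once bore is done — holds.
The shop runs at most 3 operations per shift — violated.
finish can only start once grind is done — holds.
The grinder is shared by weld and deburr — holds.
The deadline for bore is shift 2 — holds.
weld can only start once bore is done — holds.
weld can only go in shift 2 to shift 6 — holds.
turn and bore both need the CNC — holds.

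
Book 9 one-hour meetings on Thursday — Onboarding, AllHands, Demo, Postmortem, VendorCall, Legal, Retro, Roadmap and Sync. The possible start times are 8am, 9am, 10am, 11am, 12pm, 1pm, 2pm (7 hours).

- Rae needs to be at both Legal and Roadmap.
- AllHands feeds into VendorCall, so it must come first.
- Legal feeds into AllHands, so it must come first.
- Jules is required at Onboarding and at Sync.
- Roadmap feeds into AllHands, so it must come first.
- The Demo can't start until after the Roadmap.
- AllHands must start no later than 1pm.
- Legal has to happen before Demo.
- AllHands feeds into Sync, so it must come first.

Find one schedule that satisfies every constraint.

Sync=11am; AllHands=10am; Legal=8am; Retro=8am; Postmortem=8am; Demo=10am; VendorCall=11am; Onboarding=8am; Roadmap=9am

Checking: AllHands(10am) before VendorCall(11am); AllHands(10am) before Sync(11am); Legal(8am) before Demo(10am); Roadmap(9am) before AllHands(10am); Roadmap(9am) before Demo(10am); Legal(8am) before AllHands(10am); Onboarding(8am) != Sync(11am); Legal(8am) != Roadmap(9am); AllHands=10am in [8am,1pm].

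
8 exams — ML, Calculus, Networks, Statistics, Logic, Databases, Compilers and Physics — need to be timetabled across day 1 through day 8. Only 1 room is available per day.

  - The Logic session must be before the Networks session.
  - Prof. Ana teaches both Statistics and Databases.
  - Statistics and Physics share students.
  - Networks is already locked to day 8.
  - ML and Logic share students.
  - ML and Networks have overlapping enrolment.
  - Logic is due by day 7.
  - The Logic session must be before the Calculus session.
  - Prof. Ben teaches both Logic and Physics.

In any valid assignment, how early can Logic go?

day 1

Logic's own window allows nothing later than day 7.
Logic at day 1 is achievable: Networks in day 8; Calculus in day 2; Statistics in day 4; Physics in day 7; Logic in day 1; Compilers in day 6; Databases in day 5; ML in day 3.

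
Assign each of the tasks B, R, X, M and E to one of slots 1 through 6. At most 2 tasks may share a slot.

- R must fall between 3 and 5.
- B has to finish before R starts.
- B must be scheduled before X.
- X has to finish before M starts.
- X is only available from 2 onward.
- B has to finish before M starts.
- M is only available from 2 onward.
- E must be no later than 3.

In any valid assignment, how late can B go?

4

Downstream work caps B at 4.
B at 4 is achievable: R -> 5, M -> 6, B -> 4, X -> 5, E -> 1.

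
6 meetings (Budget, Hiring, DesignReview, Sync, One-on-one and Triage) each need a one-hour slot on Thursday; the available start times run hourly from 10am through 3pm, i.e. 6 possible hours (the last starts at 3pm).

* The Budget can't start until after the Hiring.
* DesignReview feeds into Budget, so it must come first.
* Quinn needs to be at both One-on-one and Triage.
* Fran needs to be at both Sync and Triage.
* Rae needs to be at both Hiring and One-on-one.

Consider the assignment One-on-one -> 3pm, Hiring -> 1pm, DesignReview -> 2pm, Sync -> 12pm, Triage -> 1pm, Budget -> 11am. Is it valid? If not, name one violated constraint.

No. DesignReview feeds into Budget, so it must come first is not satisfied.

Rae needs to be at both Hiring and One-on-one — holds.
Quinn needs to be at both One-on-one and Triage — holds.
Fran needs to be at both Sync and Triage — holds.
DesignReview feeds into Budget, so it must come first — violated.
The Budget can't start until after the Hiring — violated.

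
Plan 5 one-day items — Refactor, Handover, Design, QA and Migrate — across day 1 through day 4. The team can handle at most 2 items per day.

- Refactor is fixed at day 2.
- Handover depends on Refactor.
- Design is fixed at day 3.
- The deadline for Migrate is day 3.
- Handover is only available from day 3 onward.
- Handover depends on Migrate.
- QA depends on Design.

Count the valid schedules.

Splitting on Handover: it can be day 3 (2), day 4 (3). Listing each branch's schedules as (Refactor, Design, QA, Migrate) by day number:
Handover=day 3: (2,3,4,1) (2,3,4,2) — 2.
Handover=day 4: (2,3,4,1) (2,3,4,2) (2,3,4,3) — 3.
Summing: 2 + 3 = 5.

5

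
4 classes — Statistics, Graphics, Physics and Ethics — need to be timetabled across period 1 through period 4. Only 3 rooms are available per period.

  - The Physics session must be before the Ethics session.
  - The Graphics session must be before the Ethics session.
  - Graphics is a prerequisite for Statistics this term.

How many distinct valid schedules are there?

31

Splitting on Statistics: it can be period 2 (6), period 3 (11), period 4 (14). Listing each branch's schedules as (Graphics, Physics, Ethics) by period number:
Statistics=period 2: (1,1,2) (1,1,3) (1,1,4) (1,2,3) (1,2,4) (1,3,4) — 6.
Statistics=period 3: (1,1,2) (1,1,3) (1,1,4) (1,2,3) (1,2,4) (1,3,4) (2,1,3) (2,1,4) (2,2,3) (2,2,4) (2,3,4) — 11.
Statistics=period 4: (1,1,2) (1,1,3) (1,1,4) (1,2,3) (1,2,4) (1,3,4) (2,1,3) (2,1,4) (2,2,3) (2,2,4) (2,3,4) (3,1,4) (3,2,4) (3,3,4) — 14.
Summing: 6 + 11 + 14 = 31.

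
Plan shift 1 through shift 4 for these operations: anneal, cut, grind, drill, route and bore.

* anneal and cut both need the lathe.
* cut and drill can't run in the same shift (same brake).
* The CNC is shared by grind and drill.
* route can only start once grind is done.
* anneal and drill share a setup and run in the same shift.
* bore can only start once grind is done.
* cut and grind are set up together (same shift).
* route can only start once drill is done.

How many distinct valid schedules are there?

Splitting on anneal: it can be shift 1 (5), shift 2 (7), shift 3 (5). Listing each branch's schedules as (cut, grind, drill, route, bore) by shift number:
anneal=shift 1: (2,2,1,3,3) (2,2,1,3,4) (2,2,1,4,3) (2,2,1,4,4) (3,3,1,4,4) — 5.
anneal=shift 2: (1,1,2,3,2) (1,1,2,3,3) (1,1,2,3,4) (1,1,2,4,2) (1,1,2,4,3) (1,1,2,4,4) (3,3,2,4,4) — 7.
anneal=shift 3: (1,1,3,4,2) (1,1,3,4,3) (1,1,3,4,4) (2,2,3,4,3) (2,2,3,4,4) — 5.
Summing: 5 + 7 + 5 = 17.

17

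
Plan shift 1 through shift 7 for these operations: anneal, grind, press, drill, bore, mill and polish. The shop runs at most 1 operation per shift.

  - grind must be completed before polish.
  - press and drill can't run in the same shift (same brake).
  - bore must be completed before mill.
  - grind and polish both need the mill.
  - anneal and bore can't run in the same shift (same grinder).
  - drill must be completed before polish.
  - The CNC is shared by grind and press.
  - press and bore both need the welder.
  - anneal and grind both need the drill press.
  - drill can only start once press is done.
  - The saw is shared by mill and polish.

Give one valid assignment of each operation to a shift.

polish -> shift 4; press -> shift 1; grind -> shift 3; bore -> shift 5; anneal -> shift 7; drill -> shift 2; mill -> shift 6

Checking: drill(shift 2) before polish(shift 4); grind(shift 3) before polish(shift 4); press(shift 1) before drill(shift 2); bore(shift 5) before mill(shift 6); grind(shift 3) != polish(shift 4); press(shift 1) != drill(shift 2); grind(shift 3) != press(shift 1); anneal(shift 7) != bore(shift 5); press(shift 1) != bore(shift 5); mill(shift 6) != polish(shift 4); anneal(shift 7) != grind(shift 3); max 1 per shift (cap 1).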